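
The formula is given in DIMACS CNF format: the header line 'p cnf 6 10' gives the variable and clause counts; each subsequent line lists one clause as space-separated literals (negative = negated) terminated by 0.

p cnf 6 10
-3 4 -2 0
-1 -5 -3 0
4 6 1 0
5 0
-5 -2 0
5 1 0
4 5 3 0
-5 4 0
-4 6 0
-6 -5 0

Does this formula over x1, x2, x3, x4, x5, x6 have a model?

No

The clause (x5) is unit, so x5 = True.
The clause (¬x2) is unit, so x2 = False.
The clause (x4) is unit, so x4 = True.
The clause (x6) is unit, so x6 = True.
But (¬x6) is also a unit clause — contradiction.
No assignment satisfies every clause.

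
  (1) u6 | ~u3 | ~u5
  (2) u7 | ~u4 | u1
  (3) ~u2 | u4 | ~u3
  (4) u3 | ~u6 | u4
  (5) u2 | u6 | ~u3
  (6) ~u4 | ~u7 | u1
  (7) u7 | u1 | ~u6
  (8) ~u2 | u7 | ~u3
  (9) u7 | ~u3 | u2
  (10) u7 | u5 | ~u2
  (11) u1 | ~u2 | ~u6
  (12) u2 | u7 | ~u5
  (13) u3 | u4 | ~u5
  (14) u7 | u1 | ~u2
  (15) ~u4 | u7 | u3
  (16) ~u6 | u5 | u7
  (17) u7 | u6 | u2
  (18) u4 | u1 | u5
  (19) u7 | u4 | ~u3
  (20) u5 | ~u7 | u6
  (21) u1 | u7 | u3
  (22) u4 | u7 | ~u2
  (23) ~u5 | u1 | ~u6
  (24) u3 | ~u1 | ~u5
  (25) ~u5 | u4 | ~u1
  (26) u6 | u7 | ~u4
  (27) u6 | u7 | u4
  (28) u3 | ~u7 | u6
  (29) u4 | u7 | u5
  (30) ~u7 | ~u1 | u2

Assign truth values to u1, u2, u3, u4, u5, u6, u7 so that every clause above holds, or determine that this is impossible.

Suppose u6 = 1.
Suppose u3 = 1.
Suppose u2 = 1.
Unit clause (u4) forces u4 = 1.
Unit clause (u7) forces u7 = 1.
Unit clause (u1) forces u1 = 1.
All clauses hold; u5 can take either value.

u1: 1,  u2: 1,  u3: 1,  u4: 1,  u5: 0,  u6: 1,  u7: 1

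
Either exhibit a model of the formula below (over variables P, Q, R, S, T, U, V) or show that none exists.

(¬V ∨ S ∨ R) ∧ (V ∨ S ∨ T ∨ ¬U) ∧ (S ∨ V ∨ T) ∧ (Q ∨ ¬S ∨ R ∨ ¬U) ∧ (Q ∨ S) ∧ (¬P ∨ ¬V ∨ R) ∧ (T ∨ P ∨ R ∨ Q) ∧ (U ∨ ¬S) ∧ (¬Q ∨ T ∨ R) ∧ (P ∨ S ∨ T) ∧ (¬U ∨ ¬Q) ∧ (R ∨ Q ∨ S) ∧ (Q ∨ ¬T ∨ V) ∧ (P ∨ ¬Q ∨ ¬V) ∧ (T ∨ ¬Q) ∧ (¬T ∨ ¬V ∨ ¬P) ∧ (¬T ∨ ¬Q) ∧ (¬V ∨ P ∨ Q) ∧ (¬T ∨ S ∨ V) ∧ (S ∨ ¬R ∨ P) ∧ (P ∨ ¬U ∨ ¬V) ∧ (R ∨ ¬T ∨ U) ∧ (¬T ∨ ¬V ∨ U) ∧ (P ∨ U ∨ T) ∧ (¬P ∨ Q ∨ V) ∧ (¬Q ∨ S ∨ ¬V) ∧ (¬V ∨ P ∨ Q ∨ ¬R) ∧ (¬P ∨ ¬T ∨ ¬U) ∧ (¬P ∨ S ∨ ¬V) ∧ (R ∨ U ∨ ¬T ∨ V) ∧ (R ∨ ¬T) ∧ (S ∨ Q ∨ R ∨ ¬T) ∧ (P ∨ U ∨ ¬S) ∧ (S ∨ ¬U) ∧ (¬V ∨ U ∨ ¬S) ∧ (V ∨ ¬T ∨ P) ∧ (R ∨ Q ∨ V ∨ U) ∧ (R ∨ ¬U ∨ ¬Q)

P=False; Q=False; R=True; S=True; T=False; U=True; V=False

Branch on Q: set Q = False.
The clause (S) is unit, so S = True.
The clause (U) is unit, so U = True.
The clause (R) is unit, so R = True.
Branch on T: set T = False.
Branch on V: set V = False.
The clause (¬P) is unit, so P = False.
Every clause now holds.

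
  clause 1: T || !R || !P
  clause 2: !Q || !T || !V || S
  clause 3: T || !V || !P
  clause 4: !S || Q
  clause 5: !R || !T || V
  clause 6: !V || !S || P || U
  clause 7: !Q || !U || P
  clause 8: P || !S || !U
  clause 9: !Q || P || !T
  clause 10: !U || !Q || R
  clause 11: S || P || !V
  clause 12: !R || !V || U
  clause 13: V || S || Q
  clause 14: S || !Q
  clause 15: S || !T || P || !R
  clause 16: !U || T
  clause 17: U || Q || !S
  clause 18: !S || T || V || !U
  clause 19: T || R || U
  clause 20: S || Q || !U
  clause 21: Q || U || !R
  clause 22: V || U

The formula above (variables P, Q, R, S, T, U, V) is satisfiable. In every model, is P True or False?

Suppose P = false.
Branch on S: set S = false.
From the singleton clause (!V), V = false.
From the singleton clause (Q), Q = true.
That conflicts with the unit clause (!Q).
Undo S and try S = true.
From the singleton clause (Q), Q = true.
From the singleton clause (!U), U = false.
From the singleton clause (!V), V = false.
That conflicts with the unit clause (V).
Neither S = true nor S = false works.
So every satisfying assignment has P = True.

True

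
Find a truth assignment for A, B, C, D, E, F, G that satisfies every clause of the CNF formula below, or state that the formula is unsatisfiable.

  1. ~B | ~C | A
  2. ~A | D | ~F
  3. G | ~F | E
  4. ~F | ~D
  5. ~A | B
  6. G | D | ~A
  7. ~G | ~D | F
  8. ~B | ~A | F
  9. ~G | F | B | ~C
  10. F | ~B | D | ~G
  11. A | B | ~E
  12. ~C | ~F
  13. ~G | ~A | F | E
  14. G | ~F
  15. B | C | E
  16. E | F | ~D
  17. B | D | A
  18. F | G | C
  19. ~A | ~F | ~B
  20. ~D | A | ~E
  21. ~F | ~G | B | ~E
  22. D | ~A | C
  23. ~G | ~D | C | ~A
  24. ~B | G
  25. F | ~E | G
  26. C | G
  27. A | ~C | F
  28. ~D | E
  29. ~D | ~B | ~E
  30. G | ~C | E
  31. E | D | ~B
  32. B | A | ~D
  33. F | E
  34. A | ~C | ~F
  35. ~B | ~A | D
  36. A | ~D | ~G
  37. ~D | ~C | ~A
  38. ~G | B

A: 0, B: 1, C: 0, D: 0, E: 1, F: 1, G: 1

Try F = 1.
(~D) alone gives D = 0.
(~A) alone gives A = 0.
(~C) alone gives C = 0.
(G) alone gives G = 1.
(B) alone gives B = 1.
(E) alone gives E = 1.
All clauses are satisfied.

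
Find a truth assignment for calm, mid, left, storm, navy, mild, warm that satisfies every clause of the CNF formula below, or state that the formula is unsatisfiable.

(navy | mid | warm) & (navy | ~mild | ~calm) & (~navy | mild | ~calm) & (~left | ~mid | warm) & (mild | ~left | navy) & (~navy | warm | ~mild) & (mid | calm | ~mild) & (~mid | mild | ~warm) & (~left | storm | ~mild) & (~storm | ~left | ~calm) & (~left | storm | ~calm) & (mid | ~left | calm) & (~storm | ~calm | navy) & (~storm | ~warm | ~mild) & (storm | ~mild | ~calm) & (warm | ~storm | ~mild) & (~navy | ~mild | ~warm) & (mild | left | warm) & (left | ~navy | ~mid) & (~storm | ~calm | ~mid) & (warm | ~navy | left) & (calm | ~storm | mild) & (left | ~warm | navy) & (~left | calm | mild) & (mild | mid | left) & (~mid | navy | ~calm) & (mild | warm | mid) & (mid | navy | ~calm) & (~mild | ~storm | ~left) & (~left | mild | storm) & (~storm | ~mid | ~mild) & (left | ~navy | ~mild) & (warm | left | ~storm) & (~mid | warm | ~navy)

Branch on navy: set navy = 0.
Branch on mid: set mid = 1.
From the singleton clause (~calm), calm = 0.
Branch on left: set left = 0.
From the singleton clause (~warm), warm = 0.
From the singleton clause (mild), mild = 1.
From the singleton clause (~storm), storm = 0.
All clauses are satisfied.

calm: 0,  mid: 1,  left: 0,  storm: 0,  navy: 0,  mild: 1,  warm: 0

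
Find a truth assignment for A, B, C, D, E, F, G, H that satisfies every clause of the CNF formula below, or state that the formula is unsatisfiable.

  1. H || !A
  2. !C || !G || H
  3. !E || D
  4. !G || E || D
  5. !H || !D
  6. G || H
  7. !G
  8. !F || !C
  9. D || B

From the singleton clause (!G), G = false.
From the singleton clause (H), H = true.
From the singleton clause (!D), D = false.
From the singleton clause (!E), E = false.
From the singleton clause (B), B = true.
Branch on F: set F = false.
No clause remains; A, C are free.

A: true, B: true, C: true, D: false, E: false, F: false, G: false, H: true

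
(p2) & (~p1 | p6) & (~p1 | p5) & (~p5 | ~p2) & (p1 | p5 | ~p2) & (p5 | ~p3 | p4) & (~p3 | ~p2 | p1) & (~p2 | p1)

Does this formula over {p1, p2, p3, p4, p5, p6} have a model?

Unsatisfiable

(p2) alone gives p2 = 1.
(~p5) alone gives p5 = 0.
(~p1) alone gives p1 = 0.
That conflicts with the unit clause (p1).
No assignment satisfies every clause.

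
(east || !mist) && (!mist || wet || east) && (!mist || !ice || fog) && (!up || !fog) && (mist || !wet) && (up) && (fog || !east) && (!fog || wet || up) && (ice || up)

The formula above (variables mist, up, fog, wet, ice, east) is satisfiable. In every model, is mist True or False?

Suppose mist = true.
Unit clause (east) forces east = true.
Unit clause (up) forces up = true.
Unit clause (!fog) forces fog = false.
But (fog) is also a unit clause — contradiction.
So every satisfying assignment has mist = False.

False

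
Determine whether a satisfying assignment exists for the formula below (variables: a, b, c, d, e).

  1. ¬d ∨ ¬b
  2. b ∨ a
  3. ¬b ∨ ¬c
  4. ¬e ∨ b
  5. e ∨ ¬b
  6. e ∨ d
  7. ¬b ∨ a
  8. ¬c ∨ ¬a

Yes

Try d = True.
(¬b) alone gives b = False.
(a) alone gives a = True.
(¬e) alone gives e = False.
(¬c) alone gives c = False.
This assignment satisfies each clause.
A satisfying assignment: a=True; b=False; c=False; d=True; e=False.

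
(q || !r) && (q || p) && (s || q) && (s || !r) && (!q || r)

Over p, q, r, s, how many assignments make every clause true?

There are 2^4 = 16 truth assignments over (p, q, r, s).
Check each against the 5 clauses (columns in the order p, q, r, s):
  F F F F  ✗ fails (q || p)
  F F F T  ✗ fails (q || p)
  F F T F  ✗ fails (q || !r)
  F F T T  ✗ fails (q || !r)
  F T F F  ✗ fails (!q || r)
  F T F T  ✗ fails (!q || r)
  F T T F  ✗ fails (s || !r)
  F T T T  ✓ satisfies all
  T F F F  ✗ fails (s || q)
  T F F T  ✓ satisfies all
  T F T F  ✗ fails (q || !r)
  T F T T  ✗ fails (q || !r)
  T T F F  ✗ fails (!q || r)
  T T F T  ✗ fails (!q || r)
  T T T F  ✗ fails (s || !r)
  T T T T  ✓ satisfies all
3 of the 16 rows are models.

3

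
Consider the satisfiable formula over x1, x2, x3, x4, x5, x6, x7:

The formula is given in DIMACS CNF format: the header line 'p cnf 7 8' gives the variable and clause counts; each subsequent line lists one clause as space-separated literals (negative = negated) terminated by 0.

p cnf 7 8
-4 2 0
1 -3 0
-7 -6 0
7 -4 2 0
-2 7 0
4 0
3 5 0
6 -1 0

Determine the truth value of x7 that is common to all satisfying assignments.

Suppose x7 = False.
Unit clause (¬x2) forces x2 = False.
Unit clause (¬x4) forces x4 = False.
That conflicts with the unit clause (x4).
So every satisfying assignment has x7 = True.

True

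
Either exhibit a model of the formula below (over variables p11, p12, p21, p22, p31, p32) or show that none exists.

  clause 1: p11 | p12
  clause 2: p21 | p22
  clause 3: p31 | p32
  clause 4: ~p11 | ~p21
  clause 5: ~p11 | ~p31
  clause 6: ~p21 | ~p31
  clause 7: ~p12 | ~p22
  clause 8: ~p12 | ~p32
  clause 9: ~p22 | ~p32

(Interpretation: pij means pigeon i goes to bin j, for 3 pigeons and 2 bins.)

UNSATISFIABLE

Try p11 = 1.
(~p21) alone gives p21 = 0.
(p22) alone gives p22 = 1.
(~p31) alone gives p31 = 0.
(p32) alone gives p32 = 1.
Now (~p32) is unsatisfied and unit — conflict.
That branch fails; take p11 = 0 instead.
(p12) alone gives p12 = 1.
(~p22) alone gives p22 = 0.
(p21) alone gives p21 = 1.
(~p31) alone gives p31 = 0.
(p32) alone gives p32 = 1.
Now (~p32) is unsatisfied and unit — conflict.
Both values of p11 lead to a conflict.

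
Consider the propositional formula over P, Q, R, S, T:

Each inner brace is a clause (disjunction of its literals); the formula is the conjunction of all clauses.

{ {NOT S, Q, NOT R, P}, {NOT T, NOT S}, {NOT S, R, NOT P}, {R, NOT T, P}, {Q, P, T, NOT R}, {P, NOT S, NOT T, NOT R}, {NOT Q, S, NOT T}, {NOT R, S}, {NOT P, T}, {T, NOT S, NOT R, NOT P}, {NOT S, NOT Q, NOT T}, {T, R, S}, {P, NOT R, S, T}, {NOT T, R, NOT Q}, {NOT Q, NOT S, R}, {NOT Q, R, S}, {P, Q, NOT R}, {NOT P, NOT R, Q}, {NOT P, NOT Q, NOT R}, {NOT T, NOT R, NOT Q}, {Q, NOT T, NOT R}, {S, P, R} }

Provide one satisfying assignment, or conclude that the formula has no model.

P ↦ false,  Q ↦ true,  R ↦ true,  S ↦ true,  T ↦ false

Suppose T = false.
The clause (NOT P) is unit, so P = false.
Suppose Q = true.
Suppose R = true.
The clause (S) is unit, so S = true.
This assignment satisfies each clause.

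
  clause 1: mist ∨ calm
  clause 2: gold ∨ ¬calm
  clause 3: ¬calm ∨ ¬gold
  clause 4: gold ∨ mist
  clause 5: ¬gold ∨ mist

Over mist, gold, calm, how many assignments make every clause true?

There are 2^3 = 8 truth assignments over (mist, gold, calm).
Check each against the 5 clauses (columns in the order mist, gold, calm):
  F F F  ✗ fails (mist ∨ calm)
  F F T  ✗ fails (gold ∨ ¬calm)
  F T F  ✗ fails (mist ∨ calm)
  F T T  ✗ fails (¬calm ∨ ¬gold)
  T F F  ✓ satisfies all
  T F T  ✗ fails (gold ∨ ¬calm)
  T T F  ✓ satisfies all
  T T T  ✗ fails (¬calm ∨ ¬gold)
2 of the 8 rows are models.

2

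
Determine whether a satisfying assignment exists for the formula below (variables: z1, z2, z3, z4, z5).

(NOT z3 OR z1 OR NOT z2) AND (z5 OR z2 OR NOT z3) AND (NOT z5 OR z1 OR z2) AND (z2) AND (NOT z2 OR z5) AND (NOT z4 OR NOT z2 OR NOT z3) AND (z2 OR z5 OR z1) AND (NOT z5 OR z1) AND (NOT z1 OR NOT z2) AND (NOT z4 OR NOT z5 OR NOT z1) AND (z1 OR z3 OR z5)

No, unsatisfiable

The clause (z2) is unit, so z2 = true.
The clause (z5) is unit, so z5 = true.
The clause (z1) is unit, so z1 = true.
That conflicts with the unit clause (NOT z1).
No assignment satisfies every clause.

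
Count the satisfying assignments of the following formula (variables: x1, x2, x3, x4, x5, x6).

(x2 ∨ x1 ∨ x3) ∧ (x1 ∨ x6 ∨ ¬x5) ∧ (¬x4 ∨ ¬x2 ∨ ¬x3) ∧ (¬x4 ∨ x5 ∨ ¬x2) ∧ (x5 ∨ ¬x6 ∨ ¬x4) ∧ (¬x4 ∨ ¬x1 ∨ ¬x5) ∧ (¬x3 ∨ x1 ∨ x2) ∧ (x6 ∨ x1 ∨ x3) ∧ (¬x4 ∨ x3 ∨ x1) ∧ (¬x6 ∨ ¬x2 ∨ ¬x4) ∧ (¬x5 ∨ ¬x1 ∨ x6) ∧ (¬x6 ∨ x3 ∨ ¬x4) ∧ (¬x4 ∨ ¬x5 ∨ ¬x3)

19

There are 2^6 = 64 truth assignments over (x1, x2, x3, x4, x5, x6).
Split on x1. With x1 = True, the clauses containing x1 are satisfied and ¬x1 drops from the rest; 14 of the 2^5 = 32 assignments to the other variables satisfy what remains.
With x1 = False, by the same count on the reduced clause set, 5 assignments work.
Total: 14 + 5 = 19.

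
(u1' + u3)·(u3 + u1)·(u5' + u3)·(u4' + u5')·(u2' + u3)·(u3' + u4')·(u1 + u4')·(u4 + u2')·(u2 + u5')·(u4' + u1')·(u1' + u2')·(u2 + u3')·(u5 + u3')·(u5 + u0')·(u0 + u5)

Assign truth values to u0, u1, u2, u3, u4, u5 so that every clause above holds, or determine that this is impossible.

Try u1 = 0.
From the singleton clause (u3), u3 = 1.
From the singleton clause (u4'), u4 = 0.
From the singleton clause (u2'), u2 = 0.
That conflicts with the unit clause (u2).
So u1 must be the other value — set u1 = 1.
From the singleton clause (u3), u3 = 1.
From the singleton clause (u4'), u4 = 0.
From the singleton clause (u2'), u2 = 0.
That conflicts with the unit clause (u2).
Neither u1 = 1 nor u1 = 0 works.

UNSATISFIABLE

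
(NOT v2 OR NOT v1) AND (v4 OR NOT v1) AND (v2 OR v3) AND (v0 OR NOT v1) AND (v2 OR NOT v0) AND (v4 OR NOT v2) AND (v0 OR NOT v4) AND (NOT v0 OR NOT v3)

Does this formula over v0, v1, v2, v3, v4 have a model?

Yes

Branch on v2: set v2 = false.
The clause (v3) is unit, so v3 = true.
The clause (NOT v0) is unit, so v0 = false.
The clause (NOT v1) is unit, so v1 = false.
The clause (NOT v4) is unit, so v4 = false.
All clauses are satisfied.
A satisfying assignment: v0=false, v1=false, v2=false, v3=true, v4=false.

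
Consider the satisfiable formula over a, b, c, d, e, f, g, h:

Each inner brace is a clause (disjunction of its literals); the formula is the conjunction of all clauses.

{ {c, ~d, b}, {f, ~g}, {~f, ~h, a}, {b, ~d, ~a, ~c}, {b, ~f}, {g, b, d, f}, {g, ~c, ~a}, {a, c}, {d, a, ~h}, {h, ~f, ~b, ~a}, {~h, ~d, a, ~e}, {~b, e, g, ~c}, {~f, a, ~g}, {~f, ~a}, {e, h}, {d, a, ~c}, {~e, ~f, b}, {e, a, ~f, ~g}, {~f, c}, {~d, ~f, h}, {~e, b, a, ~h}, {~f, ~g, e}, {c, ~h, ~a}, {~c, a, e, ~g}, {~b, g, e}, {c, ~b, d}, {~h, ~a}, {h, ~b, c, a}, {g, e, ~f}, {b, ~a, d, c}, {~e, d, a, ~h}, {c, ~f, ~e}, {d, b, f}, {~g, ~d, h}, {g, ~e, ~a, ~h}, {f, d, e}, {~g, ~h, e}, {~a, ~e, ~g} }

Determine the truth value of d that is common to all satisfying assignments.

True

Suppose d = 0.
Try f = 1.
From the singleton clause (b), b = 1.
From the singleton clause (~a), a = 0.
From the singleton clause (~h), h = 0.
From the singleton clause (c), c = 1.
But (~c) is also a unit clause — contradiction.
So f must be the other value — set f = 0.
From the singleton clause (~g), g = 0.
From the singleton clause (b), b = 1.
From the singleton clause (e), e = 1.
From the singleton clause (c), c = 1.
From the singleton clause (~a), a = 0.
But (a) is also a unit clause — contradiction.
Neither f = 1 nor f = 0 works.
So every satisfying assignment has d = True.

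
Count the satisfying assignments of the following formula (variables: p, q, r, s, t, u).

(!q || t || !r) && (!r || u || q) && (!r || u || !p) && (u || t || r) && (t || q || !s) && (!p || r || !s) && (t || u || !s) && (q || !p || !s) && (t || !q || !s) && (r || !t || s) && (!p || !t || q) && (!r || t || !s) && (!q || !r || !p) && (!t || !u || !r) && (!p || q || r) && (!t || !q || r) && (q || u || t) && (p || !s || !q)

There are 2^6 = 64 truth assignments over (p, q, r, s, t, u).
Split on r. With r = true, the clauses containing r are satisfied and !r drops from the rest; 3 of the 2^5 = 32 assignments to the other variables satisfy what remains.
With r = false, by the same count on the reduced clause set, 5 assignments work.
Total: 3 + 5 = 8.

8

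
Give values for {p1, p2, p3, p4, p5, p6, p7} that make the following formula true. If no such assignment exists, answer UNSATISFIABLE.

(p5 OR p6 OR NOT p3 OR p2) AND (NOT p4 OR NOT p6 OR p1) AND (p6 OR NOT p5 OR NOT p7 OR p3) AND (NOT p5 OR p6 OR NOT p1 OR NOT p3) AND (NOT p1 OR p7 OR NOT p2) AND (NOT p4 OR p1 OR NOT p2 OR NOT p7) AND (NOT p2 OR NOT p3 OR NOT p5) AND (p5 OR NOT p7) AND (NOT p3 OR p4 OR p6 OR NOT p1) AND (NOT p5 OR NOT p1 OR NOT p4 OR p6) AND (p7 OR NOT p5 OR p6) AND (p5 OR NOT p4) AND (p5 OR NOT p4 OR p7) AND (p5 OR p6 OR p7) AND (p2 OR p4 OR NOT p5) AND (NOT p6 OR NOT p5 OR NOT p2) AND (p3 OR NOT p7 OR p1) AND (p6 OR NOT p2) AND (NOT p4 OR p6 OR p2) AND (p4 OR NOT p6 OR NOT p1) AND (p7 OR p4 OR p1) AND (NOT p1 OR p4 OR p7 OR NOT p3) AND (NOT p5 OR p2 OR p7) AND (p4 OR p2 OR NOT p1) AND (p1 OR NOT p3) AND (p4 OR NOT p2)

p1: true,  p2: false,  p3: true,  p4: true,  p5: true,  p6: true,  p7: true

Suppose p5 = true.
Suppose p2 = false.
The clause (p4) is unit, so p4 = true.
The clause (p6) is unit, so p6 = true.
The clause (p1) is unit, so p1 = true.
The clause (p7) is unit, so p7 = true.
Every clause is now satisfied; p3 is unconstrained.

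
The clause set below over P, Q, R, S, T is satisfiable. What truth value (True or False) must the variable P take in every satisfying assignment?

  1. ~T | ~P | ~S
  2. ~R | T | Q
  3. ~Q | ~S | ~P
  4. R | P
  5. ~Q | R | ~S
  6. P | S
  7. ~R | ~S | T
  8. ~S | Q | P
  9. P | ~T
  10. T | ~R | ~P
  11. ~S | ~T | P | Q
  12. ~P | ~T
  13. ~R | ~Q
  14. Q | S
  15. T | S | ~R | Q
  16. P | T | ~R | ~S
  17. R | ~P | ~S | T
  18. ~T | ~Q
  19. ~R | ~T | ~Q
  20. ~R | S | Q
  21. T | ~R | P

True

Suppose P = 0.
The clause (R) is unit, so R = 1.
The clause (S) is unit, so S = 1.
The clause (T) is unit, so T = 1.
Now (~T) is unsatisfied and unit — conflict.
So every satisfying assignment has P = True.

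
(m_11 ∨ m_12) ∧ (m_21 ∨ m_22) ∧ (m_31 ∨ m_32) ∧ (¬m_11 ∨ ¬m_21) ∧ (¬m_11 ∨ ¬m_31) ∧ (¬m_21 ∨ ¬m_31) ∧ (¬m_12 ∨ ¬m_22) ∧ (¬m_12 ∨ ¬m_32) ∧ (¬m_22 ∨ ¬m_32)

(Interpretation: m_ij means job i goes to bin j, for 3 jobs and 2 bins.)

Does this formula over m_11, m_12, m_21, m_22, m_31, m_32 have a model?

Unsatisfiable

Branch on m_11: set m_11 = True.
The clause (¬m_21) is unit, so m_21 = False.
The clause (m_22) is unit, so m_22 = True.
The clause (¬m_31) is unit, so m_31 = False.
The clause (m_32) is unit, so m_32 = True.
But (¬m_32) is also a unit clause — contradiction.
That branch fails; take m_11 = False instead.
The clause (m_12) is unit, so m_12 = True.
The clause (¬m_22) is unit, so m_22 = False.
The clause (m_21) is unit, so m_21 = True.
The clause (¬m_31) is unit, so m_31 = False.
The clause (m_32) is unit, so m_32 = True.
But (¬m_32) is also a unit clause — contradiction.
Neither m_11 = True nor m_11 = False works.
No assignment satisfies every clause.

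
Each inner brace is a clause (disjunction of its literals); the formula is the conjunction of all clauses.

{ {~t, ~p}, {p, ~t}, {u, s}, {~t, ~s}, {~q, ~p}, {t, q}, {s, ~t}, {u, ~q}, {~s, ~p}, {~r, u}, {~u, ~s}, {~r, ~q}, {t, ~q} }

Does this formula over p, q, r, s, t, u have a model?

No, unsatisfiable

Case t = 0:
Unit clause (q) forces q = 1.
But (~q) is also a unit clause — contradiction.
Backtrack on t: now try t = 1.
Unit clause (~p) forces p = 0.
But (p) is also a unit clause — contradiction.
Either choice for t ends in contradiction.
No assignment satisfies every clause.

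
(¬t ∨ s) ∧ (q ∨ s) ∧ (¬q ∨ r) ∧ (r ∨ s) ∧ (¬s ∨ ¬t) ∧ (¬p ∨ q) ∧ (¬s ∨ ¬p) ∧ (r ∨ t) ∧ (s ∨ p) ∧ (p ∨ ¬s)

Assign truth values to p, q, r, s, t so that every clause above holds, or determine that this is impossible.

Branch on t: set t = False.
From the singleton clause (r), r = True.
Branch on q: set q = True.
Branch on s: set s = False.
From the singleton clause (p), p = True.
Every clause now holds.

p: True, q: True, r: True, s: False, t: False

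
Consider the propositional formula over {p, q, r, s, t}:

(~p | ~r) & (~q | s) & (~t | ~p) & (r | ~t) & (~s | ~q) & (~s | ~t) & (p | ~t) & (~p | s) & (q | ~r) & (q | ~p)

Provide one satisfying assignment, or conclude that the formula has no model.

Try p = 0.
The clause (~t) is unit, so t = 0.
Try q = 0.
The clause (~r) is unit, so r = 0.
No clause remains; s is free.

p: 0, q: 0, r: 0, s: 1, t: 0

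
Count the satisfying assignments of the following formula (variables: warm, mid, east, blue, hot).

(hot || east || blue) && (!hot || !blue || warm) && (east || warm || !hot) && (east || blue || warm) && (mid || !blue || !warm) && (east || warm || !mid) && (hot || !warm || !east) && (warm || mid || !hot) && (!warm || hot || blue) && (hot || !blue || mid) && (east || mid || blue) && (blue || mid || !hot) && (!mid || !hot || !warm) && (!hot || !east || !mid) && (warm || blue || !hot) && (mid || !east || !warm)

4

There are 2^5 = 32 truth assignments over (warm, mid, east, blue, hot).
Split on blue. With blue = true, the clauses containing blue are satisfied and !blue drops from the rest; 2 of the 2^4 = 16 assignments to the other variables satisfy what remains.
With blue = false, by the same count on the reduced clause set, 2 assignments work.
(One model: warm=F, mid=F, east=T, blue=F, hot=F.)
Total: 2 + 2 = 4.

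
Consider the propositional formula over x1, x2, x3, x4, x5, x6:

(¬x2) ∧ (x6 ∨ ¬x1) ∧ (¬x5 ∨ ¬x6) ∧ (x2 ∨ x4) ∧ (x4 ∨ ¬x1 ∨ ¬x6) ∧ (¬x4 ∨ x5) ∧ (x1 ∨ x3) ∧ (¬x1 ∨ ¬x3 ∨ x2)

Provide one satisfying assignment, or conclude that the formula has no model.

x1 ↦ False,  x2 ↦ False,  x3 ↦ True,  x4 ↦ True,  x5 ↦ True,  x6 ↦ False

The clause (¬x2) is unit, so x2 = False.
The clause (x4) is unit, so x4 = True.
The clause (x5) is unit, so x5 = True.
The clause (¬x6) is unit, so x6 = False.
The clause (¬x1) is unit, so x1 = False.
The clause (x3) is unit, so x3 = True.
This assignment satisfies each clause.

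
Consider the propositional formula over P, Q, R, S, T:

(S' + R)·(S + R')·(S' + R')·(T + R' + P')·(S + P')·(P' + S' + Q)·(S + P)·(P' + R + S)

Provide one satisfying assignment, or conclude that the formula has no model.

Case S = 0:
Unit clause (R') forces R = 0.
Unit clause (P') forces P = 0.
But (P) is also a unit clause — contradiction.
So S must be the other value — set S = 1.
Unit clause (R) forces R = 1.
But (R') is also a unit clause — contradiction.
Both values of S lead to a conflict.

UNSATISFIABLE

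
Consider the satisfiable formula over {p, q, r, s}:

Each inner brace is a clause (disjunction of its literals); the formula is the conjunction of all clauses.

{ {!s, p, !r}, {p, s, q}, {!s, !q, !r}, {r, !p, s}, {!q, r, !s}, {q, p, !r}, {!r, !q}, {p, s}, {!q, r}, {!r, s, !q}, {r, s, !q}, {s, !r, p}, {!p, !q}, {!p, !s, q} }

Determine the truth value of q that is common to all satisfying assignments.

Suppose q = true.
The clause (!r) is unit, so r = false.
Now (r) is unsatisfied and unit — conflict.
So every satisfying assignment has q = False.

False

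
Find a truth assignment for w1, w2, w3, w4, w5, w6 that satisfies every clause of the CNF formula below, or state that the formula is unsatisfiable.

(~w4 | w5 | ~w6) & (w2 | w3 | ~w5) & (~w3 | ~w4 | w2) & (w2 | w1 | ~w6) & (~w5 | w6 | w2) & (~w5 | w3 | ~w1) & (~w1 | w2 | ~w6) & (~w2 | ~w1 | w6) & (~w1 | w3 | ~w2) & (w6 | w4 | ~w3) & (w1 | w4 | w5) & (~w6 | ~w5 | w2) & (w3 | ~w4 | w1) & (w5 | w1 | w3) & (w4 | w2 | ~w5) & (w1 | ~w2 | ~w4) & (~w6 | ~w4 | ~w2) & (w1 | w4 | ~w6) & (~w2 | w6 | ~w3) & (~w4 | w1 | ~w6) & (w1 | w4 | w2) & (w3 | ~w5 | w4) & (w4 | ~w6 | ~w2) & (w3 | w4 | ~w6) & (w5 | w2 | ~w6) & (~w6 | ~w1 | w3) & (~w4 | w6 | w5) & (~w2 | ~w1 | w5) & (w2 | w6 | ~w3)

Try w4 = 0.
Try w6 = 0.
(~w3) alone gives w3 = 0.
(~w5) alone gives w5 = 0.
(w1) alone gives w1 = 1.
(~w2) alone gives w2 = 0.
All clauses are satisfied.

w1=1,  w2=0,  w3=0,  w4=0,  w5=0,  w6=0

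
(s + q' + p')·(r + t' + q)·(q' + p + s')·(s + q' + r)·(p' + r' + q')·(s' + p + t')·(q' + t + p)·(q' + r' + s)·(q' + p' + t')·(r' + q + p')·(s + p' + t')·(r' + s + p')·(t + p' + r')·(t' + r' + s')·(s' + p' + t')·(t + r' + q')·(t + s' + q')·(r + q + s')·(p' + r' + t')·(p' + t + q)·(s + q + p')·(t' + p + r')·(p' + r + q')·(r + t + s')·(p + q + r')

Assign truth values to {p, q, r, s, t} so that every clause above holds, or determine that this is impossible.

Suppose s = 0.
Suppose q = 0.
From the singleton clause (p'), p = 0.
From the singleton clause (r'), r = 0.
From the singleton clause (t'), t = 0.
All clauses are satisfied.

p: 0, q: 0, r: 0, s: 0, t: 0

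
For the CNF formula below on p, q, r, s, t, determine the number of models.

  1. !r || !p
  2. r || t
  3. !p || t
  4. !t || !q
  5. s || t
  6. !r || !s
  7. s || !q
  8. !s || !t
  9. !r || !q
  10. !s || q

3

There are 2^5 = 32 truth assignments over (p, q, r, s, t).
Split on t. With t = true, the clauses containing t are satisfied and !t drops from the rest; 3 of the 2^4 = 16 assignments to the other variables satisfy what remains.
With t = false, by the same count on the reduced clause set, 0 assignments work.
(One model: p=F, q=F, r=F, s=F, t=T.)
Total: 3 + 0 = 3.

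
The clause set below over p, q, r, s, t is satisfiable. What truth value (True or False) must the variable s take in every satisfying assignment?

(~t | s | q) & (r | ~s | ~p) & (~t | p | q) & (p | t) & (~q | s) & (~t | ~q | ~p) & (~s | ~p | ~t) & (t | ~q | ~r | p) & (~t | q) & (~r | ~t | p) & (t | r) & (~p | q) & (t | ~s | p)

Suppose s = 0.
Unit clause (~q) forces q = 0.
Unit clause (~t) forces t = 0.
Unit clause (p) forces p = 1.
Now (~p) is unsatisfied and unit — conflict.
So every satisfying assignment has s = True.

True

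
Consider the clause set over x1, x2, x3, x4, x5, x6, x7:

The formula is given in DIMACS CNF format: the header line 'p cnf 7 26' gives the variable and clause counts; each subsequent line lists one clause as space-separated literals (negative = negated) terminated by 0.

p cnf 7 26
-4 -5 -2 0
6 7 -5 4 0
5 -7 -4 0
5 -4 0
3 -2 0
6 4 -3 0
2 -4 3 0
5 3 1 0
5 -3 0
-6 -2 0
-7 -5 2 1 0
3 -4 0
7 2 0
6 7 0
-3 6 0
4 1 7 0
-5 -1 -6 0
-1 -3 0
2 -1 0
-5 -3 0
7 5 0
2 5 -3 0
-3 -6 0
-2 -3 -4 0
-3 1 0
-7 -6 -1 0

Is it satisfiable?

Unsatisfiable

Try x5 = True.
Unit clause (¬x3) forces x3 = False.
Unit clause (¬x2) forces x2 = False.
Unit clause (¬x4) forces x4 = False.
Unit clause (x7) forces x7 = True.
Unit clause (x1) forces x1 = True.
That conflicts with the unit clause (¬x1).
Backtrack on x5: now try x5 = False.
Unit clause (¬x4) forces x4 = False.
Unit clause (¬x3) forces x3 = False.
Unit clause (¬x2) forces x2 = False.
Unit clause (x1) forces x1 = True.
That conflicts with the unit clause (¬x1).
Either choice for x5 ends in contradiction.
No assignment satisfies every clause.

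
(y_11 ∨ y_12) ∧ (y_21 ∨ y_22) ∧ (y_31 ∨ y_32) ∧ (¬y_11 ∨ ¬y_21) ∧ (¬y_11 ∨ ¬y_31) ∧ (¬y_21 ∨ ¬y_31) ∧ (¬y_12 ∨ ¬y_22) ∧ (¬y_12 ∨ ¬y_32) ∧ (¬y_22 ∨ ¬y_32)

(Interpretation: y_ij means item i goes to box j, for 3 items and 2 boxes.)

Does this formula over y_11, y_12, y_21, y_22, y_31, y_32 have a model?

Unsatisfiable

Case y_11 = True:
The clause (¬y_21) is unit, so y_21 = False.
The clause (y_22) is unit, so y_22 = True.
The clause (¬y_31) is unit, so y_31 = False.
The clause (y_32) is unit, so y_32 = True.
Now (¬y_32) is unsatisfied and unit — conflict.
Undo y_11 and try y_11 = False.
The clause (y_12) is unit, so y_12 = True.
The clause (¬y_22) is unit, so y_22 = False.
The clause (y_21) is unit, so y_21 = True.
The clause (¬y_31) is unit, so y_31 = False.
The clause (y_32) is unit, so y_32 = True.
Now (¬y_32) is unsatisfied and unit — conflict.
Both values of y_11 lead to a conflict.
No assignment satisfies every clause.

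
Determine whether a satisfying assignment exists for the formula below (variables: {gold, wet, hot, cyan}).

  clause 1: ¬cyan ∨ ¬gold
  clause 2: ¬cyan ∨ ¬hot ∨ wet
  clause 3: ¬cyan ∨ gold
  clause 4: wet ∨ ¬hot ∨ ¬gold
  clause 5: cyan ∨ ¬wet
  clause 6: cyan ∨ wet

Unsatisfiable

Case cyan = False:
Unit clause (¬wet) forces wet = False.
That conflicts with the unit clause (wet).
Backtrack on cyan: now try cyan = True.
Unit clause (¬gold) forces gold = False.
That conflicts with the unit clause (gold).
Both values of cyan lead to a conflict.
No assignment satisfies every clause.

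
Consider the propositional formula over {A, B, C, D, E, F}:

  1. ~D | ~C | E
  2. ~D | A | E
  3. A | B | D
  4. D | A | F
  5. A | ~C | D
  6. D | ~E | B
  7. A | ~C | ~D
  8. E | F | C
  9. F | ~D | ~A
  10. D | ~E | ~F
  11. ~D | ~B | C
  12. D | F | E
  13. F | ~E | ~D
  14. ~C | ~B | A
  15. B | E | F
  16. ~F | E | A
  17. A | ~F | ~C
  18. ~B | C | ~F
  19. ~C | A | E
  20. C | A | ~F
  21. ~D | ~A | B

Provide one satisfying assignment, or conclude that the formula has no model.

Suppose D = 0.
Suppose A = 1.
Suppose E = 1.
The clause (B) is unit, so B = 1.
The clause (~F) is unit, so F = 0.
All clauses hold; C can take either value.

A ↦ 1,  B ↦ 1,  C ↦ 0,  D ↦ 0,  E ↦ 1,  F ↦ 0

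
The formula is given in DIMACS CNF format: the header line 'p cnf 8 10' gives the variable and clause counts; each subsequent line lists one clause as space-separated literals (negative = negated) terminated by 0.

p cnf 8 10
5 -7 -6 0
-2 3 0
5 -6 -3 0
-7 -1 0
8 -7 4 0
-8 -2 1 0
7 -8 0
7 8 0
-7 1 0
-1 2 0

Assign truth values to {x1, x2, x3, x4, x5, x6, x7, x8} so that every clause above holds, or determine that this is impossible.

UNSATISFIABLE

Branch on x2: set x2 = False.
From the singleton clause (¬x1), x1 = False.
From the singleton clause (¬x7), x7 = False.
From the singleton clause (¬x8), x8 = False.
But (x8) is also a unit clause — contradiction.
That branch fails; take x2 = True instead.
From the singleton clause (x3), x3 = True.
Branch on x5: set x5 = True.
Branch on x7: set x7 = False.
From the singleton clause (¬x8), x8 = False.
But (x8) is also a unit clause — contradiction.
That branch fails; take x7 = True instead.
From the singleton clause (¬x1), x1 = False.
But (x1) is also a unit clause — contradiction.
Either choice for x7 ends in contradiction.
That branch fails; take x5 = False instead.
From the singleton clause (¬x6), x6 = False.
Branch on x7: set x7 = False.
From the singleton clause (¬x8), x8 = False.
But (x8) is also a unit clause — contradiction.
That branch fails; take x7 = True instead.
From the singleton clause (¬x1), x1 = False.
But (x1) is also a unit clause — contradiction.
Either choice for x7 ends in contradiction.
Either choice for x5 ends in contradiction.
Either choice for x2 ends in contradiction.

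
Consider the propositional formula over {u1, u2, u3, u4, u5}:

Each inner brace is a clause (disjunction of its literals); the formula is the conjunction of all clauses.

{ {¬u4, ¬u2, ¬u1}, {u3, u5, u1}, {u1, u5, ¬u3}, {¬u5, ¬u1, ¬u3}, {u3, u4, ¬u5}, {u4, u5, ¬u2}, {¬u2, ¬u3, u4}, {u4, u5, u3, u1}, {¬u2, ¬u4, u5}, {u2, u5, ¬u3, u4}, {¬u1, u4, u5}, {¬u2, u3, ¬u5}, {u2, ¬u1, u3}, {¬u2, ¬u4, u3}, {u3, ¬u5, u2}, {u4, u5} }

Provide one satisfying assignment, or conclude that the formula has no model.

Case u4 = False:
Unit clause (u5) forces u5 = True.
Unit clause (u3) forces u3 = True.
Unit clause (¬u1) forces u1 = False.
Unit clause (¬u2) forces u2 = False.
Every clause now holds.

u1: False, u2: False, u3: True, u4: False, u5: True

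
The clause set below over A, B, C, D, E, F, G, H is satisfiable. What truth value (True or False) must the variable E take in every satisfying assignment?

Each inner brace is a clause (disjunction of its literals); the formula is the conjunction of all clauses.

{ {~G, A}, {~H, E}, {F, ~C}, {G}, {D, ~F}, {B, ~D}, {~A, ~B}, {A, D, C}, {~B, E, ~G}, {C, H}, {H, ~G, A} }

Suppose E = 0.
Unit clause (~H) forces H = 0.
Unit clause (G) forces G = 1.
Unit clause (A) forces A = 1.
Unit clause (~B) forces B = 0.
Unit clause (~D) forces D = 0.
Unit clause (~F) forces F = 0.
Unit clause (~C) forces C = 0.
That conflicts with the unit clause (C).
So every satisfying assignment has E = True.

True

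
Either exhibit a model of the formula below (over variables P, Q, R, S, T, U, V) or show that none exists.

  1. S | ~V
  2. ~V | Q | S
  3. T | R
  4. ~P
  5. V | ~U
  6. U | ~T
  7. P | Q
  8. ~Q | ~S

Unit clause (~P) forces P = 0.
Unit clause (Q) forces Q = 1.
Unit clause (~S) forces S = 0.
Unit clause (~V) forces V = 0.
Unit clause (~U) forces U = 0.
Unit clause (~T) forces T = 0.
Unit clause (R) forces R = 1.
This assignment satisfies each clause.

P: 0,  Q: 1,  R: 1,  S: 0,  T: 0,  U: 0,  V: 0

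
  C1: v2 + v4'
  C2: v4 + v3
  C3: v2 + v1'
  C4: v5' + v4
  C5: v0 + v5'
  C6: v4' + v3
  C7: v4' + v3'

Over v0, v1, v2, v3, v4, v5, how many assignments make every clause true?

6

There are 2^6 = 64 truth assignments over (v0, v1, v2, v3, v4, v5).
Split on v2. With v2 = 1, the clauses containing v2 are satisfied and v2' drops from the rest; 4 of the 2^5 = 32 assignments to the other variables satisfy what remains.
With v2 = 0, by the same count on the reduced clause set, 2 assignments work.
(One model: v0=F, v1=F, v2=F, v3=T, v4=F, v5=F.)
Total: 4 + 2 = 6.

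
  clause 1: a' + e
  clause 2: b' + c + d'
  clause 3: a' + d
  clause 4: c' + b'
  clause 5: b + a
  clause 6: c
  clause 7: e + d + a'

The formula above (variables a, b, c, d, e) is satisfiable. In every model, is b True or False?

Suppose b = 1.
From the singleton clause (c'), c = 0.
But (c) is also a unit clause — contradiction.
So every satisfying assignment has b = False.

False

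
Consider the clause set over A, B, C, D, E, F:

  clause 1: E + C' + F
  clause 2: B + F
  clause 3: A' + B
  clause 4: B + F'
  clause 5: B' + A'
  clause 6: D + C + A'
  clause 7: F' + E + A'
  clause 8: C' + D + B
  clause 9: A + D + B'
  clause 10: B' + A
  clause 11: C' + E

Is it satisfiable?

Try B = 1.
Unit clause (A') forces A = 0.
Now (A) is unsatisfied and unit — conflict.
That branch fails; take B = 0 instead.
Unit clause (F) forces F = 1.
Now (F') is unsatisfied and unit — conflict.
Both values of B lead to a conflict.
No assignment satisfies every clause.

No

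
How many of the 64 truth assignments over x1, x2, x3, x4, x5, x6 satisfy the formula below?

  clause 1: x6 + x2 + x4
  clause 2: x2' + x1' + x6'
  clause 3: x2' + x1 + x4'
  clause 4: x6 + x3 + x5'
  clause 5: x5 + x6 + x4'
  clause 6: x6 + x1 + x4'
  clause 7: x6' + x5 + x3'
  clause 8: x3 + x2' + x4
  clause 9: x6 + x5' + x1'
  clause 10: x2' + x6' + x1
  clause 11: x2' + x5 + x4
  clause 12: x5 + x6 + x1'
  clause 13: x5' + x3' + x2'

There are 2^6 = 64 truth assignments over (x1, x2, x3, x4, x5, x6).
Split on x2. With x2 = 1, the clauses containing x2 are satisfied and x2' drops from the rest; 0 of the 2^5 = 32 assignments to the other variables satisfy what remains.
With x2 = 0, by the same count on the reduced clause set, 12 assignments work.
(One model: x1=F, x2=F, x3=F, x4=F, x5=F, x6=T.)
Total: 0 + 12 = 12.

12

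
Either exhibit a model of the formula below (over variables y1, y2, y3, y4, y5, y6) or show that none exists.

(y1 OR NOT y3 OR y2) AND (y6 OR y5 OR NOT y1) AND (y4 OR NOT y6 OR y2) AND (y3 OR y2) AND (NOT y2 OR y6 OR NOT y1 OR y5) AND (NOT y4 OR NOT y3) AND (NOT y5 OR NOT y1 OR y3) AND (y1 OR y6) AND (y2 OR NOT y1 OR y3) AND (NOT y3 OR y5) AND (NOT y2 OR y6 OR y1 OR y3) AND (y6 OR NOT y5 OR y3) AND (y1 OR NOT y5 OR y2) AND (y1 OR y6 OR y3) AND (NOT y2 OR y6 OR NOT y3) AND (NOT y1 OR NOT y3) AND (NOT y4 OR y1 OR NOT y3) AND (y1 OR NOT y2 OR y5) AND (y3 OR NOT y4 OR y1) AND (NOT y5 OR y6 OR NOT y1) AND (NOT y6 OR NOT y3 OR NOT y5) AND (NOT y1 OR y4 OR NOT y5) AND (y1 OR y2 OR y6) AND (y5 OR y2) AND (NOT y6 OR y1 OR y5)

y1 ↦ true; y2 ↦ true; y3 ↦ false; y4 ↦ false; y5 ↦ false; y6 ↦ true

Case y3 = false:
From the singleton clause (y2), y2 = true.
Case y5 = false:
From the singleton clause (y1), y1 = true.
From the singleton clause (y6), y6 = true.
All clauses hold; y4 can take either value.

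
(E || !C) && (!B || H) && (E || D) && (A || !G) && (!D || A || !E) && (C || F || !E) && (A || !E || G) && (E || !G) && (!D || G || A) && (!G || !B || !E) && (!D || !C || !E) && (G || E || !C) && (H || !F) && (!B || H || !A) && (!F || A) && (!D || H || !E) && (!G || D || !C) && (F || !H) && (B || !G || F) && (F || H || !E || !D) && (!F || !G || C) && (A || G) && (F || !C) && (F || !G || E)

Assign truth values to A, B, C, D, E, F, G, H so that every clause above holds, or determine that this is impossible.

A: true; B: false; C: true; D: false; E: true; F: true; G: false; H: true

Branch on E: set E = true.
Branch on B: set B = false.
Branch on A: set A = true.
Branch on C: set C = true.
From the singleton clause (!D), D = false.
From the singleton clause (!G), G = false.
From the singleton clause (F), F = true.
From the singleton clause (H), H = true.
This assignment satisfies each clause.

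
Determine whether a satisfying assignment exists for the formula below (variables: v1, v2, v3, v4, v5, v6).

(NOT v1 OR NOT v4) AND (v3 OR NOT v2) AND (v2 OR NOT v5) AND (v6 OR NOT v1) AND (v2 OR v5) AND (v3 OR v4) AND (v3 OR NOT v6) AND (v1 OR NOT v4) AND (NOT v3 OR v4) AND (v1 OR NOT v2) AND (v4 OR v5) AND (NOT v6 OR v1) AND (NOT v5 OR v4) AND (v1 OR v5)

Branch on v1: set v1 = false.
The clause (NOT v4) is unit, so v4 = false.
The clause (v3) is unit, so v3 = true.
But (NOT v3) is also a unit clause — contradiction.
That branch fails; take v1 = true instead.
The clause (NOT v4) is unit, so v4 = false.
The clause (v6) is unit, so v6 = true.
The clause (v3) is unit, so v3 = true.
But (NOT v3) is also a unit clause — contradiction.
Neither v1 = true nor v1 = false works.
No assignment satisfies every clause.

No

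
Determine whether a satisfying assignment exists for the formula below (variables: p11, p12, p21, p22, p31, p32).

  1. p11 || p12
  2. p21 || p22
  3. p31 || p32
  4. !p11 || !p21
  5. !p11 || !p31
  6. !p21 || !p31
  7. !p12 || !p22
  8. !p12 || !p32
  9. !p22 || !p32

Suppose p11 = true.
The clause (!p21) is unit, so p21 = false.
The clause (p22) is unit, so p22 = true.
The clause (!p31) is unit, so p31 = false.
The clause (p32) is unit, so p32 = true.
But (!p32) is also a unit clause — contradiction.
Undo p11 and try p11 = false.
The clause (p12) is unit, so p12 = true.
The clause (!p22) is unit, so p22 = false.
The clause (p21) is unit, so p21 = true.
The clause (!p31) is unit, so p31 = false.
The clause (p32) is unit, so p32 = true.
But (!p32) is also a unit clause — contradiction.
Both values of p11 lead to a conflict.
No assignment satisfies every clause.

Unsatisfiable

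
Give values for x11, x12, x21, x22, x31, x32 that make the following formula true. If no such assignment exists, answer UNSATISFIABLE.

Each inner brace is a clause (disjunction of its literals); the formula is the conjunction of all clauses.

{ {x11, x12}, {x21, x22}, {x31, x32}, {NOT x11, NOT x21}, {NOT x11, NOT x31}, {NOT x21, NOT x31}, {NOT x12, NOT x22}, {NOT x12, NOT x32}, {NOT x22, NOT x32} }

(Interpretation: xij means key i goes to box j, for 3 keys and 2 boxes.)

Try x11 = true.
The clause (NOT x21) is unit, so x21 = false.
The clause (x22) is unit, so x22 = true.
The clause (NOT x31) is unit, so x31 = false.
The clause (x32) is unit, so x32 = true.
Now (NOT x32) is unsatisfied and unit — conflict.
Backtrack on x11: now try x11 = false.
The clause (x12) is unit, so x12 = true.
The clause (NOT x22) is unit, so x22 = false.
The clause (x21) is unit, so x21 = true.
The clause (NOT x31) is unit, so x31 = false.
The clause (x32) is unit, so x32 = true.
Now (NOT x32) is unsatisfied and unit — conflict.
Either choice for x11 ends in contradiction.

UNSATISFIABLE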